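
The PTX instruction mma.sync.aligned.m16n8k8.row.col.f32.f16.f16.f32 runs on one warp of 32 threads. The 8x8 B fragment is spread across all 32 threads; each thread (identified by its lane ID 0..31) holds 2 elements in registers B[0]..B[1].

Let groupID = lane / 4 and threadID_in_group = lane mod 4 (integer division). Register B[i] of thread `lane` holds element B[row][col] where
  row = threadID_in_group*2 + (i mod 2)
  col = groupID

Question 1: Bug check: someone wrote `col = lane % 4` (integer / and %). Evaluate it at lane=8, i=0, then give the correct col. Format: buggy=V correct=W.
buggy=0 correct=2

`lane % 4`[8,0]->0
L=8->gid=8>>2=2, tid=8&3=0
[0]->row 0·2+0=0  col gid=2
col: 0 vs 2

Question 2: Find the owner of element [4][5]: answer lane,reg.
22,0

c=5⇒gr=5  r=4⇒th=2,odd=0
L=5*4+2=22  i=0=0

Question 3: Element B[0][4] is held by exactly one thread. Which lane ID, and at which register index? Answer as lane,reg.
c: 4->gid=4  r: 0->tid=0,i&1=0
L=4*4+0=16  i=0=0

16,0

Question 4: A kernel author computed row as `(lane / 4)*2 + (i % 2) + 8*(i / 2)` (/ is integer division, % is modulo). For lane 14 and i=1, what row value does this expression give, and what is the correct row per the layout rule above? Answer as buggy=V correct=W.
buggy=7 correct=5

`(lane / 4)*2 + (i % 2) + 8*(i / 2)`[14,1]→7
lane 14: G=3 (14/4), T=2 (14%4)
i=1: r=2*2+1=5, c=G=3
row: 7 vs 5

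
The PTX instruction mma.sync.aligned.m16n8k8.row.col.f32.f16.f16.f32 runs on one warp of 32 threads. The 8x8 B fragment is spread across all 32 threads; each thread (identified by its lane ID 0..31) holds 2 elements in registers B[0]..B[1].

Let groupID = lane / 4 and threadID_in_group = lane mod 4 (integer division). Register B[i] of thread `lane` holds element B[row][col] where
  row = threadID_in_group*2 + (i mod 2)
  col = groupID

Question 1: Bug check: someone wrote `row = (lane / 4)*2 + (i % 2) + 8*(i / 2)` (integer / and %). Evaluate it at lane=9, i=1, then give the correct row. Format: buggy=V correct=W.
`(lane / 4)*2 + (i % 2) + 8*(i / 2)`[9,1]->5
lane 9->9/4=2, 9 mod 4=1
i=1  r:2·1+1->3  c:2
row: 5 vs 3

buggy=5 correct=3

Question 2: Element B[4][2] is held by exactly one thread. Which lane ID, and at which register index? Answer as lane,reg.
10,0

c=2→G=2  r=4→T=2,p=0
L=2*4+2=10  i=0=0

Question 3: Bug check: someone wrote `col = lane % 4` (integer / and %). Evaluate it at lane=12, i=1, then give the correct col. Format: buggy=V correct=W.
buggy=0 correct=3

`lane % 4`[12,1]=>0
12: grp=3,tig=0
[1] (0*2+1,3) = (1,3)
col: 0 vs 3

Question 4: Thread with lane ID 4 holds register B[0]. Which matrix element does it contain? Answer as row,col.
lane 4=>4/4=1, 4 mod 4=0
i=0  r:2·0+0=>0  c:1

0,1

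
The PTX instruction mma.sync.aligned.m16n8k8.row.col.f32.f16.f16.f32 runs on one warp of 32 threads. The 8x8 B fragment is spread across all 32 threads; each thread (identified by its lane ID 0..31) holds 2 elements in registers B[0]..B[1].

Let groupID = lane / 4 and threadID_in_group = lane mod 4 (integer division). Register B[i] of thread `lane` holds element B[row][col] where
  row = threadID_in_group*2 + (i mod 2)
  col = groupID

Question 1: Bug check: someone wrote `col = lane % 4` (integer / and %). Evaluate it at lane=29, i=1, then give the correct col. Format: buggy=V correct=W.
buggy=1 correct=7

`lane % 4`[29,1]⇒1
29: gr=7,th=1
[1] (1*2+1,7) = (3,7)
col: 1 vs 7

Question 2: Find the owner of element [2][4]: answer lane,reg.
17,0

c=4→G=4  r=2→T=1,p=0
L=4*4+1=17  i=0=0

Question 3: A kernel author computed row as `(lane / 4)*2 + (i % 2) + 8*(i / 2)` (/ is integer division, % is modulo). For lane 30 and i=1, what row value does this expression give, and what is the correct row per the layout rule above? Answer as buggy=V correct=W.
`(lane / 4)*2 + (i % 2) + 8*(i / 2)`[30,1]->15
L=30->g=30>>2=7, t=30&3=2
[1]->row 2·2+1=5  col g=7
row: 15 vs 5

buggy=15 correct=5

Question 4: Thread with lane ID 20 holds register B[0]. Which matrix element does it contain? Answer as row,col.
lane 20: gr=5 (20/4), th=0 (20%4)
i=0: r=0*2+0=0, c=gr=5

0,5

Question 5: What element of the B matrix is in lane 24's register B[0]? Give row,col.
0,6

lane 24: gid=6 (24/4), tid=0 (24%4)
i=0: r=0*2+0=0, c=gid=6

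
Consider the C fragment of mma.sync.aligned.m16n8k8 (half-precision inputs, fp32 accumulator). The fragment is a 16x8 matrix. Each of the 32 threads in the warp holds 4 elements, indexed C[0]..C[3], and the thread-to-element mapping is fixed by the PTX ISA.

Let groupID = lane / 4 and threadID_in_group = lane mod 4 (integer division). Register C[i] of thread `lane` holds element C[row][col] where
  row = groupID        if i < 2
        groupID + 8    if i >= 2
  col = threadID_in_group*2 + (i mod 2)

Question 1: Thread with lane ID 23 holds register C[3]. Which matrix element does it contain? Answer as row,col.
13,7

23: gid=5,tid=3
[3] (5+8,3*2+1) = (13,7)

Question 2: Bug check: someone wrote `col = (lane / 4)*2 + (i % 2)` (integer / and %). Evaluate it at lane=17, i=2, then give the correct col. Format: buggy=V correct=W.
buggy=8 correct=2

`(lane / 4)*2 + (i % 2)`[17,2]->8
lane 17->17/4=4, 17 mod 4=1
i=2  r:4+8->12  c:2·1+0->2
col: 8 vs 2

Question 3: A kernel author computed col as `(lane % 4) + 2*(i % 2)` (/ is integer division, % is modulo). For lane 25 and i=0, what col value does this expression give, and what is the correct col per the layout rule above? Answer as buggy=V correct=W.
`(lane % 4) + 2*(i % 2)`[25,0]->1
lane 25->25/4=6, 25 mod 4=1
i=0  r:6+0->6  c:2·1+0->2
col: 1 vs 2

buggy=1 correct=2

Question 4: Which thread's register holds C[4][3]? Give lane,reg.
r=4⇒gr=4,Rb=0  c=3⇒th=1,odd=1
L=4*4+1=17  i=0*2+1=1

17,1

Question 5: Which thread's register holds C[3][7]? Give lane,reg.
15,1

r=3⇒gr=3,Rb=0  c=7⇒th=3,odd=1
L=3*4+3=15  i=0*2+1=1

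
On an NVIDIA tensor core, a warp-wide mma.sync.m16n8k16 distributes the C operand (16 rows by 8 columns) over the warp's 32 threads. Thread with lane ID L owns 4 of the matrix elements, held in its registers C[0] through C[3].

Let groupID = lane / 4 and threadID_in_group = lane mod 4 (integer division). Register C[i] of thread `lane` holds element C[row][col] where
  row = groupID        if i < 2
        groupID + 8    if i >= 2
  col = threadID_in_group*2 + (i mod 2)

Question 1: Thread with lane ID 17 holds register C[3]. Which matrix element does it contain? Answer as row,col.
lane 17=>17/4=4, 17 mod 4=1
i=3  r:4+8=>12  c:2·1+1=>3

12,3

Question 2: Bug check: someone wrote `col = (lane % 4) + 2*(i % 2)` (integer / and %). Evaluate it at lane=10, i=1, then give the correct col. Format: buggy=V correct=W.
buggy=4 correct=5

`(lane % 4) + 2*(i % 2)`[10,1]=>4
lane 10=>10/4=2, 10 mod 4=2
i=1  r:2+0=>2  c:2·2+1=>5
col: 4 vs 5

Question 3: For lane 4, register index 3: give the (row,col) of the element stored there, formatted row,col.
lane 4=>4/4=1, 4 mod 4=0
i=3  r:1+8=>9  c:2·0+1=>1

9,1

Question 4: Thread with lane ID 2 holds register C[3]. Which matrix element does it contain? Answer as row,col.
2: G=0,T=2
[3] (0+8,2*2+1) = (8,5)

8,5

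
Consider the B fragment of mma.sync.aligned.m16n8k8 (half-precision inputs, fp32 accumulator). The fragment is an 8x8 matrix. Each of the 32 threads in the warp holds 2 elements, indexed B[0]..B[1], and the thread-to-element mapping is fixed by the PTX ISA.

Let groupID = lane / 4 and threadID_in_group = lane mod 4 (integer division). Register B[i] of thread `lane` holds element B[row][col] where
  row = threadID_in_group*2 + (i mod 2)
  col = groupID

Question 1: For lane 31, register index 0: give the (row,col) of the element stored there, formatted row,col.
6,7

31: g=7,t=3
[0] (3*2+0,7) = (6,7)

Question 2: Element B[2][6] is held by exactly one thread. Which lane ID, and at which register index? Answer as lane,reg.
25,0

c: 6->gid=6  r: 2->tid=1,i&1=0
L=6*4+1=25  i=0=0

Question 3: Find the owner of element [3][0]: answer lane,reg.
c=0->g=0  r=3->t=1,b0=1
L=0*4+1=1  i=1=1

1,1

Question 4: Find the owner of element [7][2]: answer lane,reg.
c=2⇒gr=2  r=7⇒th=3,odd=1
L=2*4+3=11  i=1=1

11,1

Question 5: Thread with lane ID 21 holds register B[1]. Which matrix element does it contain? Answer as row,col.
3,5

lane 21: gr=5 (21/4), th=1 (21%4)
i=1: r=1*2+1=3, c=gr=5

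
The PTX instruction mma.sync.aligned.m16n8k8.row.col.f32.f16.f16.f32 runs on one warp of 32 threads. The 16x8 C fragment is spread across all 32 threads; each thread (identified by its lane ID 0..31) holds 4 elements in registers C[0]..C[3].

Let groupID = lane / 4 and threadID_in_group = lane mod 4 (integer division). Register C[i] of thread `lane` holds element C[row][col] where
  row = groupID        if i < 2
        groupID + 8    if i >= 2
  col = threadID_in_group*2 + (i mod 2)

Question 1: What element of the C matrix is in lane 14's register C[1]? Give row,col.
14: g=3,t=2
[1] (3+0,2*2+1) = (3,5)

3,5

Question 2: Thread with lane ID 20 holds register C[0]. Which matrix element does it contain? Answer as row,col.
5,0

L=20=>grp=20>>2=5, tig=20&3=0
[0]=>row 5+0=5  col 0·2+0=0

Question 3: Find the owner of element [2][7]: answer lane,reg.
11,1

r=2→G=2,rhi=0  c=7→T=3,p=1
L=2*4+3=11  i=0*2+1=1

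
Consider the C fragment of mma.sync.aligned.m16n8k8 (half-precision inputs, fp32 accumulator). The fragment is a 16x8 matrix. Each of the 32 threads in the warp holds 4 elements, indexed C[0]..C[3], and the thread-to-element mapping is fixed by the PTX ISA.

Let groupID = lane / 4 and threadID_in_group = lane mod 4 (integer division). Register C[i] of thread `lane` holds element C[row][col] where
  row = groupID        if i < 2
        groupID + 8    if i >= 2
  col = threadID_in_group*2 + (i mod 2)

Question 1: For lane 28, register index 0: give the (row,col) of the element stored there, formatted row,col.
7,0

28: G=7,T=0
[0] (7+0,0*2+0) = (7,0)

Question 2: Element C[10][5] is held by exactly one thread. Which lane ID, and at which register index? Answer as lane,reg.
r: 10->gid=2,r8=1  c: 5->tid=2,i&1=1
L=2*4+2=10  i=1*2+1=3

10,3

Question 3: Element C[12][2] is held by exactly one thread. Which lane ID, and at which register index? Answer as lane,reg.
17,2

r:12=>grp=4,rB=1  c:2=>tig=1,lo=0
L=4*4+1=17  i=1*2+0=2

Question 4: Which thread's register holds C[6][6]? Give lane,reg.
27,0

r=6→G=6,rhi=0  c=6→T=3,p=0
L=6*4+3=27  i=0*2+0=0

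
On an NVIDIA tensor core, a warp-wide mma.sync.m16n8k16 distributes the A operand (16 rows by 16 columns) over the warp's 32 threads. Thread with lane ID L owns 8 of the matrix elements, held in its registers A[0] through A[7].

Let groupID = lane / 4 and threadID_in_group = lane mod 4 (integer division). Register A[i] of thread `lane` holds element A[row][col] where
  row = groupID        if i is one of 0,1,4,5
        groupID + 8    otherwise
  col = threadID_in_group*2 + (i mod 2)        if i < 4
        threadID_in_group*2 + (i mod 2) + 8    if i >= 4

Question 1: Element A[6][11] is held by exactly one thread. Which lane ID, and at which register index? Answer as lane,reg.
r=6->g=6,rb=0  c=11->cb=1,t=1,b0=1
L=6*4+1=25  i=1*4+0*2+1=5

25,5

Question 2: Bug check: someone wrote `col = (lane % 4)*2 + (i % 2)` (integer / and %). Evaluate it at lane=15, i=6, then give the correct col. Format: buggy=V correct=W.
buggy=6 correct=14

`(lane % 4)*2 + (i % 2)`[15,6]->6
lane 15->15/4=3, 15 mod 4=3
i=6  r:3+8->11  c:2·3+0+8->14
col: 6 vs 14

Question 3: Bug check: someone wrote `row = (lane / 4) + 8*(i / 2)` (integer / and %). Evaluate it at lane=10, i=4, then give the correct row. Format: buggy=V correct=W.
buggy=18 correct=2

`(lane / 4) + 8*(i / 2)`[10,4]⇒18
L=10⇒gr=10>>2=2, th=10&3=2
[4]⇒row 2+0=2  col 2·2+0+8=12
row: 18 vs 2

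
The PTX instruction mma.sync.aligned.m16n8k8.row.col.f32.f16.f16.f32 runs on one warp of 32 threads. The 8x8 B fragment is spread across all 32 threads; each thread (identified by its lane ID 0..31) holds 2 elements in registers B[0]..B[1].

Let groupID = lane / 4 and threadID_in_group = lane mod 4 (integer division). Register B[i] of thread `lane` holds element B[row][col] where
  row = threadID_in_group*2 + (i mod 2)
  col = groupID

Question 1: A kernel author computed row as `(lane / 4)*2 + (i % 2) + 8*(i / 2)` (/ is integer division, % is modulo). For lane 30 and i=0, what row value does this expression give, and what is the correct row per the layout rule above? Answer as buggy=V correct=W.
buggy=14 correct=4

`(lane / 4)*2 + (i % 2) + 8*(i / 2)`[30,0]->14
lane 30: g=7 (30/4), t=2 (30%4)
i=0: r=2*2+0=4, c=g=7
row: 14 vs 4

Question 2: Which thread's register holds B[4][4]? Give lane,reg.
18,0

c=4->g=4  r=4->t=2,b0=0
L=4*4+2=18  i=0=0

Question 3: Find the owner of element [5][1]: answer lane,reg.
c=1→G=1  r=5→T=2,p=1
L=1*4+2=6  i=1=1

6,1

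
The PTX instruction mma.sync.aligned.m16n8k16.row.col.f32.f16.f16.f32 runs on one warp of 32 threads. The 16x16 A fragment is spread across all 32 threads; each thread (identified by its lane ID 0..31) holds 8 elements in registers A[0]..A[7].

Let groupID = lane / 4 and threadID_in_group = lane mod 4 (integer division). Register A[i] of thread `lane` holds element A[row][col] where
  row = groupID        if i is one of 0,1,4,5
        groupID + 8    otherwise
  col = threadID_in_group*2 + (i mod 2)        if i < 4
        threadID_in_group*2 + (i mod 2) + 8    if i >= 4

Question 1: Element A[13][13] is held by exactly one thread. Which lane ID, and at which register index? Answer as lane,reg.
r=13→G=5,rhi=1  c=13→chi=1,T=2,p=1
L=5*4+2=22  i=1*4+1*2+1=7

22,7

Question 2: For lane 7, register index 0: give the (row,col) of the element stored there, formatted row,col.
1,6

L=7->g=7>>2=1, t=7&3=3
[0]->row 1+0=1  col 3·2+0+0=6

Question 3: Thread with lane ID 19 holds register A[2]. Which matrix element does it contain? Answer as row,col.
L=19->g=19>>2=4, t=19&3=3
[2]->row 4+8=12  col 3·2+0+0=6

12,6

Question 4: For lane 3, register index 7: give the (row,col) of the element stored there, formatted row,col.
lane 3: gid=0 (3/4), tid=3 (3%4)
i=7: r=0+8=8, c=3*2+1+8=15

8,15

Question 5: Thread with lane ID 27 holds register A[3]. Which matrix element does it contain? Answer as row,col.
27: g=6,t=3
[3] (6+8,3*2+1+0) = (14,7)

14,7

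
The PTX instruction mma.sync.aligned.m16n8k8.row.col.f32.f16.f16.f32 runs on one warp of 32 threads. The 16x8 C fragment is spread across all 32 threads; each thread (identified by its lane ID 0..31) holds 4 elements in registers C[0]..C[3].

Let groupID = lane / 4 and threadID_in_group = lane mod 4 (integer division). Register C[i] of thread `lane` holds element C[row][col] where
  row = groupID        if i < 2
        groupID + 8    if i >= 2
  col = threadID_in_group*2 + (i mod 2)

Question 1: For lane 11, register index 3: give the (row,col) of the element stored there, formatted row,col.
10,7

11: gid=2,tid=3
[3] (2+8,3*2+1) = (10,7)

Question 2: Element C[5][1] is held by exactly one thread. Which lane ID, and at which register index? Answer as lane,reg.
20,1

r=5⇒gr=5,Rb=0  c=1⇒th=0,odd=1
L=5*4+0=20  i=0*2+1=1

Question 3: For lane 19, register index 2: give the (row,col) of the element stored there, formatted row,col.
19: G=4,T=3
[2] (4+8,3*2+0) = (12,6)

12,6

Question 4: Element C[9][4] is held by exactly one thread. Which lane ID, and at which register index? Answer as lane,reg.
r:9=>grp=1,rB=1  c:4=>tig=2,lo=0
L=1*4+2=6  i=1*2+0=2

6,2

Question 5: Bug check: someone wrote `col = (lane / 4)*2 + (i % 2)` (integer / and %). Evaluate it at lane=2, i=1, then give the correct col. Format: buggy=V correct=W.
buggy=1 correct=5

`(lane / 4)*2 + (i % 2)`[2,1]→1
lane 2→2/4=0, 2 mod 4=2
i=1  r:0+0→0  c:2·2+1→5
col: 1 vs 5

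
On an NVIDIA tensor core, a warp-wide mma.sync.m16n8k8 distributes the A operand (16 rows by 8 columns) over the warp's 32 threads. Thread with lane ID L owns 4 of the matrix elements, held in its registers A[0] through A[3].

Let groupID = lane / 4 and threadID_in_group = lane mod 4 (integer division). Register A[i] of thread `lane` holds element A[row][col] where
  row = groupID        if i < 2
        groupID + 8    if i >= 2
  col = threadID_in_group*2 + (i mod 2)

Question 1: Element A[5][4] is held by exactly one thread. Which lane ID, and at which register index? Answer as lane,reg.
22,0

r=5->g=5,rb=0  c=4->t=2,b0=0
L=5*4+2=22  i=0*2+0=0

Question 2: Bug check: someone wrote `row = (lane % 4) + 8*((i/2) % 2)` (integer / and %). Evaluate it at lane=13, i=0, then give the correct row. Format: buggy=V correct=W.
buggy=1 correct=3

`(lane % 4) + 8*((i/2) % 2)`[13,0]→1
lane 13: G=3 (13/4), T=1 (13%4)
i=0: r=3+0=3, c=1*2+0=2
row: 1 vs 3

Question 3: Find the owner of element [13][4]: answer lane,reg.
22,2

r: 13->gid=5,r8=1  c: 4->tid=2,i&1=0
L=5*4+2=22  i=1*2+0=2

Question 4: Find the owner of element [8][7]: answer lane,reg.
3,3

r:8=>grp=0,rB=1  c:7=>tig=3,lo=1
L=0*4+3=3  i=1*2+1=3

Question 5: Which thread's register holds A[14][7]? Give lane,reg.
27,3

r=14⇒gr=6,Rb=1  c=7⇒th=3,odd=1
L=6*4+3=27  i=1*2+1=3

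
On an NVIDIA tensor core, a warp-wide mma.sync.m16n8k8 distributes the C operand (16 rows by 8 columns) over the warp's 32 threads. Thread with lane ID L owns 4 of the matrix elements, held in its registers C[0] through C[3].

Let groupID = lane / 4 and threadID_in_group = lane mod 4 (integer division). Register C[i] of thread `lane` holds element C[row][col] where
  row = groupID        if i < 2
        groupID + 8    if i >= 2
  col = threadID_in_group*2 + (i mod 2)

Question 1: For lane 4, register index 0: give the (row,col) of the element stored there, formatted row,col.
L=4->g=4>>2=1, t=4&3=0
[0]->row 1+0=1  col 0·2+0=0

1,0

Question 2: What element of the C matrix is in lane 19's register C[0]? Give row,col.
19: G=4,T=3
[0] (4+0,3*2+0) = (4,6)

4,6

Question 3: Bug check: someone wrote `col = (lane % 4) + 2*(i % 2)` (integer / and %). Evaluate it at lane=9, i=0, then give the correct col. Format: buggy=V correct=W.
`(lane % 4) + 2*(i % 2)`[9,0]=>1
lane 9=>9/4=2, 9 mod 4=1
i=0  r:2+0=>2  c:2·1+0=>2
col: 1 vs 2

buggy=1 correct=2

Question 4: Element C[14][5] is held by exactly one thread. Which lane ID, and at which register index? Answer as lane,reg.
26,3

r=14→G=6,rhi=1  c=5→T=2,p=1
L=6*4+2=26  i=1*2+1=3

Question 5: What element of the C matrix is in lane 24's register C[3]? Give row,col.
lane 24=>24/4=6, 24 mod 4=0
i=3  r:6+8=>14  c:2·0+1=>1

14,1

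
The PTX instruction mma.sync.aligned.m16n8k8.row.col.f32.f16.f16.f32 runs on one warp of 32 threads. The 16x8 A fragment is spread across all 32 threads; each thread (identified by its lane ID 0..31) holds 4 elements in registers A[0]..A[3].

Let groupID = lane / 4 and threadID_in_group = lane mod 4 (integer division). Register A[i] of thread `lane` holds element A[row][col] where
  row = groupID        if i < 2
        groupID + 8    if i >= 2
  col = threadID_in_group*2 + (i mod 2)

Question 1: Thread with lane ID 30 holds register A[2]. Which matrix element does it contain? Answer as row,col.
15,4

lane 30: gr=7 (30/4), th=2 (30%4)
i=2: r=7+8=15, c=2*2+0=4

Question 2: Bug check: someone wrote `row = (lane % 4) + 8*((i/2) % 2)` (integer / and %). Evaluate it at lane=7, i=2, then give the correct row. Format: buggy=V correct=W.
buggy=11 correct=9

`(lane % 4) + 8*((i/2) % 2)`[7,2]->11
lane 7: g=1 (7/4), t=3 (7%4)
i=2: r=1+8=9, c=3*2+0=6
row: 11 vs 9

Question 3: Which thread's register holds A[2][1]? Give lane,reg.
r=2→G=2,rhi=0  c=1→T=0,p=1
L=2*4+0=8  i=0*2+1=1

8,1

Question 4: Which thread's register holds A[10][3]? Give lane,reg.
9,3

r=10->g=2,rb=1  c=3->t=1,b0=1
L=2*4+1=9  i=1*2+1=3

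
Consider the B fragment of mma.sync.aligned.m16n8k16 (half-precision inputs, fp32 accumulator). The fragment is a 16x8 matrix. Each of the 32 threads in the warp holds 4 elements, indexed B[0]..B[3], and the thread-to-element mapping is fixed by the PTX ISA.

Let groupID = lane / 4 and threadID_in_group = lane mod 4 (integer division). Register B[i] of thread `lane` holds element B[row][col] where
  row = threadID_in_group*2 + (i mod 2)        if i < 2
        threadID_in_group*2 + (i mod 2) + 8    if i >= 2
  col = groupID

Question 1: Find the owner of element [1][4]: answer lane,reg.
c: 4->gid=4  r: 1->r8=0,tid=0,i&1=1
L=4*4+0=16  i=0*2+1=1

16,1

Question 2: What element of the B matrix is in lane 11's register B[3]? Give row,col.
lane 11->11/4=2, 11 mod 4=3
i=3  r:2·3+1+8->15  c:2

15,2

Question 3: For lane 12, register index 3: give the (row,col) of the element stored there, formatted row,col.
L=12=>grp=12>>2=3, tig=12&3=0
[3]=>row 0·2+1+8=9  col grp=3

9,3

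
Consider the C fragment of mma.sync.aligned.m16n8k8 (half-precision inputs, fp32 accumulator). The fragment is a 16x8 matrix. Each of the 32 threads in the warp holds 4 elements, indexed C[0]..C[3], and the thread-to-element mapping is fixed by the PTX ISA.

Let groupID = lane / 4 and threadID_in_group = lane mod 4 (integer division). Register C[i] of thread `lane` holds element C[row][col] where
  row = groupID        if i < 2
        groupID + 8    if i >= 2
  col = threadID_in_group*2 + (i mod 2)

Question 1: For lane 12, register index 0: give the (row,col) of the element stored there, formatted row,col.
3,0

12: gr=3,th=0
[0] (3+0,0*2+0) = (3,0)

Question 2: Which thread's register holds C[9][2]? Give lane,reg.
r=9→G=1,rhi=1  c=2→T=1,p=0
L=1*4+1=5  i=1*2+0=2

5,2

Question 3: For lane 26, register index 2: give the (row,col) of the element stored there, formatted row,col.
26: G=6,T=2
[2] (6+8,2*2+0) = (14,4)

14,4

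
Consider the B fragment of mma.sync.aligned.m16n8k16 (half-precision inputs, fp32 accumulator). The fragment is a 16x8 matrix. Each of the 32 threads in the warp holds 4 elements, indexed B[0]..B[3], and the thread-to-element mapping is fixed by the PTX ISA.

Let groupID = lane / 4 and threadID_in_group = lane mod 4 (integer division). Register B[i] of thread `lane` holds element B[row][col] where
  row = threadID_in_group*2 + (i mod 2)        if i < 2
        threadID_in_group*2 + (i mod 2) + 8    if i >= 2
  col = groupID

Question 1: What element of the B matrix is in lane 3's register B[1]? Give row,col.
lane 3->3/4=0, 3 mod 4=3
i=1  r:2·3+1+0->7  c:0

7,0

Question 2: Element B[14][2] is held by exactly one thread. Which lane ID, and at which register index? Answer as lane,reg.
c: 2->gid=2  r: 14->r8=1,tid=3,i&1=0
L=2*4+3=11  i=1*2+0=2

11,2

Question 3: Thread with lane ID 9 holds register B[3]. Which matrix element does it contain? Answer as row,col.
11,2

lane 9: gr=2 (9/4), th=1 (9%4)
i=3: r=1*2+1+8=11, c=gr=2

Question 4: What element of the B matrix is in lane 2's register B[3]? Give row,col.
13,0

2: gid=0,tid=2
[3] (2*2+1+8,0) = (13,0)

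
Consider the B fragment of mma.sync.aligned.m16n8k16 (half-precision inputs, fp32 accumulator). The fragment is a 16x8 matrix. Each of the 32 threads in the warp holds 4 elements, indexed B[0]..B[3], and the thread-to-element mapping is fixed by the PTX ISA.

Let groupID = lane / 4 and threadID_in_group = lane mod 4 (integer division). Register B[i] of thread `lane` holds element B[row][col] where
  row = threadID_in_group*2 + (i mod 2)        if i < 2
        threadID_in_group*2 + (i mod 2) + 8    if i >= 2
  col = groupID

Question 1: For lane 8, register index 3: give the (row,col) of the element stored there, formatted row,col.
8: grp=2,tig=0
[3] (0*2+1+8,2) = (9,2)

9,2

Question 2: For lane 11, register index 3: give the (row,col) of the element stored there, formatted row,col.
15,2

11: g=2,t=3
[3] (3*2+1+8,2) = (15,2)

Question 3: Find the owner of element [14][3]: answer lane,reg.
c=3→G=3  r=14→rhi=1,T=3,p=0
L=3*4+3=15  i=1*2+0=2

15,2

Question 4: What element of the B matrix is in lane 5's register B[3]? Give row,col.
L=5⇒gr=5>>2=1, th=5&3=1
[3]⇒row 1·2+1+8=11  col gr=1

11,1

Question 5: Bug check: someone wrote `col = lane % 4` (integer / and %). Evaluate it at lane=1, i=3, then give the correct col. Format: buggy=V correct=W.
buggy=1 correct=0

`lane % 4`[1,3]=>1
1: grp=0,tig=1
[3] (1*2+1+8,0) = (11,0)
col: 1 vs 0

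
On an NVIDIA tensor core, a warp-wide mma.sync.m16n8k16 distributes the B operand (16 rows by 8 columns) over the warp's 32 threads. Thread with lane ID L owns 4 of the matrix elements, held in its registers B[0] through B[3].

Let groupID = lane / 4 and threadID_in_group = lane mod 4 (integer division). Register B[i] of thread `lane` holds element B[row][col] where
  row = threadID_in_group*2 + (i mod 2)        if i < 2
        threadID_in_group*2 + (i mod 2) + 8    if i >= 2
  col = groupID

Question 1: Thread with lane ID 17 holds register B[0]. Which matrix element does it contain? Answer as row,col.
lane 17=>17/4=4, 17 mod 4=1
i=0  r:2·1+0+0=>2  c:4

2,4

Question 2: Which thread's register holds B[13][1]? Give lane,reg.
6,3

c: 1->gid=1  r: 13->r8=1,tid=2,i&1=1
L=1*4+2=6  i=1*2+1=3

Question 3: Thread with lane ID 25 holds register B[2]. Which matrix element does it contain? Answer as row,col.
10,6

lane 25⇒25/4=6, 25 mod 4=1
i=2  r:2·1+0+8⇒10  c:6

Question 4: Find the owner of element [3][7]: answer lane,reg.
c=7->g=7  r=3->rb=0,t=1,b0=1
L=7*4+1=29  i=0*2+1=1

29,1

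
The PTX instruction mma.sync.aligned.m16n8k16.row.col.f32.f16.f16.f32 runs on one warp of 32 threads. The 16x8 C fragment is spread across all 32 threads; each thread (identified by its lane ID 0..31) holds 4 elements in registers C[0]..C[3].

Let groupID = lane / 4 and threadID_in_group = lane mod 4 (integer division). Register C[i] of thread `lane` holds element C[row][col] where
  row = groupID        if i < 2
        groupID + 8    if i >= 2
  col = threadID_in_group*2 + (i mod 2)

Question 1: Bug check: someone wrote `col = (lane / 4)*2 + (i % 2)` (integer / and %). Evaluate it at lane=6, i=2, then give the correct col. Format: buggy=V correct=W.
buggy=2 correct=4

`(lane / 4)*2 + (i % 2)`[6,2]=>2
lane 6=>6/4=1, 6 mod 4=2
i=2  r:1+8=>9  c:2·2+0=>4
col: 2 vs 4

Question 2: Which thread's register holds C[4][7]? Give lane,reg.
r=4->g=4,rb=0  c=7->t=3,b0=1
L=4*4+3=19  i=0*2+1=1

19,1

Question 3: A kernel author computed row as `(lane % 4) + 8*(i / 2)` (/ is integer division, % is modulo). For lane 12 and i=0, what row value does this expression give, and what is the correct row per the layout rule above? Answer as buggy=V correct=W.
buggy=0 correct=3

`(lane % 4) + 8*(i / 2)`[12,0]⇒0
12: gr=3,th=0
[0] (3+0,0*2+0) = (3,0)
row: 0 vs 3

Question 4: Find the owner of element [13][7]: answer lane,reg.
23,3

r=13->g=5,rb=1  c=7->t=3,b0=1
L=5*4+3=23  i=1*2+1=3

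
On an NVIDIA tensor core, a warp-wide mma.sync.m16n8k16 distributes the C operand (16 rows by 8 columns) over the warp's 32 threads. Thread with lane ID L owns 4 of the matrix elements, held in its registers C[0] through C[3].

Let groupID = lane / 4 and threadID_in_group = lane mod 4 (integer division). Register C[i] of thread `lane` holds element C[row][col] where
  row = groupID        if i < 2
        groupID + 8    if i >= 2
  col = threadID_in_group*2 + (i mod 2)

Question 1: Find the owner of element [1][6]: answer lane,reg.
r:1=>grp=1,rB=0  c:6=>tig=3,lo=0
L=1*4+3=7  i=0*2+0=0

7,0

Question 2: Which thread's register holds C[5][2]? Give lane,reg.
r=5->g=5,rb=0  c=2->t=1,b0=0
L=5*4+1=21  i=0*2+0=0

21,0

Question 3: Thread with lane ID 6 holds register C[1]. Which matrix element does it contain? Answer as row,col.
L=6->g=6>>2=1, t=6&3=2
[1]->row 1+0=1  col 2·2+1=5

1,5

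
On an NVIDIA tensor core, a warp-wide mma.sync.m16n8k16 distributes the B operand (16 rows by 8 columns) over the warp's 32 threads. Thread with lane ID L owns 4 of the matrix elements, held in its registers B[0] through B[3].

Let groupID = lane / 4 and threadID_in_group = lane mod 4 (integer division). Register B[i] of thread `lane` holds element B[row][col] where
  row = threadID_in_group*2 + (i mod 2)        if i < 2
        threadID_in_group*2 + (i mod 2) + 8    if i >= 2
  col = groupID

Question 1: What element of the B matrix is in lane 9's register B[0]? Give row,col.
2,2

9: gr=2,th=1
[0] (1*2+0+0,2) = (2,2)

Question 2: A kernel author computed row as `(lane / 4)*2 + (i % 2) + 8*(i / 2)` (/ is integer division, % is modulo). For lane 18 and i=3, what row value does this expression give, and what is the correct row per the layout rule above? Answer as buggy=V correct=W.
`(lane / 4)*2 + (i % 2) + 8*(i / 2)`[18,3]->17
L=18->g=18>>2=4, t=18&3=2
[3]->row 2·2+1+8=13  col g=4
row: 17 vs 13

buggy=17 correct=13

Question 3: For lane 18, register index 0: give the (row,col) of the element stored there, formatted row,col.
L=18⇒gr=18>>2=4, th=18&3=2
[0]⇒row 2·2+0+0=4  col gr=4

4,4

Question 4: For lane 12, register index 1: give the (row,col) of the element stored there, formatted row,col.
12: grp=3,tig=0
[1] (0*2+1+0,3) = (1,3)

1,3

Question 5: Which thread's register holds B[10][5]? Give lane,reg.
21,2

c=5→G=5  r=10→rhi=1,T=1,p=0
L=5*4+1=21  i=1*2+0=2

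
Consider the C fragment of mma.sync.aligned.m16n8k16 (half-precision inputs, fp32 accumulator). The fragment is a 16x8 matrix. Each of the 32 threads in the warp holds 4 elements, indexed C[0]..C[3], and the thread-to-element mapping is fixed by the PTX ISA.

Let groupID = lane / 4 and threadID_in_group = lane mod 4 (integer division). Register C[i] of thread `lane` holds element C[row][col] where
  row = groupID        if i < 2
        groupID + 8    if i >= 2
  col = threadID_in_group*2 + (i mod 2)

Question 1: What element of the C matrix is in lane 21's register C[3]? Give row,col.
lane 21: gr=5 (21/4), th=1 (21%4)
i=3: r=5+8=13, c=1*2+1=3

13,3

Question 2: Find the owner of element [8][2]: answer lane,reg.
r=8→G=0,rhi=1  c=2→T=1,p=0
L=0*4+1=1  i=1*2+0=2

1,2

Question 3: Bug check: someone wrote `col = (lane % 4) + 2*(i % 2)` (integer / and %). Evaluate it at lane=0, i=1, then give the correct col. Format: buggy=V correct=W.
buggy=2 correct=1

`(lane % 4) + 2*(i % 2)`[0,1]⇒2
lane 0⇒0/4=0, 0 mod 4=0
i=1  r:0+0⇒0  c:2·0+1⇒1
col: 2 vs 1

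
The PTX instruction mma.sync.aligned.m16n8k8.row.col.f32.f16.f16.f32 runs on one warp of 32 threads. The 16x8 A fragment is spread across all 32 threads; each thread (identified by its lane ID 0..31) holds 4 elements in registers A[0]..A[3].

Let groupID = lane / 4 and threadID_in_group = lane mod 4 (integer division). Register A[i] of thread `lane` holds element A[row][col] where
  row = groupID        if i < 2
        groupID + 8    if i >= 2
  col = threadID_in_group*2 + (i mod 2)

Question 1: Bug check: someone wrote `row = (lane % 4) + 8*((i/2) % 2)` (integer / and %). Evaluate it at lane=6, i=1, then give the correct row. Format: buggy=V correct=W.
buggy=2 correct=1

`(lane % 4) + 8*((i/2) % 2)`[6,1]->2
6: g=1,t=2
[1] (1+0,2*2+1) = (1,5)
row: 2 vs 1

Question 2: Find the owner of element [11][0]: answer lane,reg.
r=11⇒gr=3,Rb=1  c=0⇒th=0,odd=0
L=3*4+0=12  i=1*2+0=2

12,2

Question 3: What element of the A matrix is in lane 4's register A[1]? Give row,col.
1,1

lane 4->4/4=1, 4 mod 4=0
i=1  r:1+0->1  c:2·0+1->1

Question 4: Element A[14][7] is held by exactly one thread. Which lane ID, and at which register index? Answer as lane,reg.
r: 14->gid=6,r8=1  c: 7->tid=3,i&1=1
L=6*4+3=27  i=1*2+1=3

27,3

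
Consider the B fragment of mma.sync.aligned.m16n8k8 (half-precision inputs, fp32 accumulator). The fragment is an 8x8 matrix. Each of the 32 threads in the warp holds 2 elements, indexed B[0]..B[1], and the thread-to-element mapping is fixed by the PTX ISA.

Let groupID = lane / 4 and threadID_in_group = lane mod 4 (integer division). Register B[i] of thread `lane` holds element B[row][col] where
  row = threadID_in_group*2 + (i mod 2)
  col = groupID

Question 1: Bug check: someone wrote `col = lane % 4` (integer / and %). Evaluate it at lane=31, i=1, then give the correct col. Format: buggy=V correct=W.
buggy=3 correct=7

`lane % 4`[31,1]⇒3
31: gr=7,th=3
[1] (3*2+1,7) = (7,7)
col: 3 vs 7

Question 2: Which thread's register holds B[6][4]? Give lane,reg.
19,0

c=4⇒gr=4  r=6⇒th=3,odd=0
L=4*4+3=19  i=0=0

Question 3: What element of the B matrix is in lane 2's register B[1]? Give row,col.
L=2=>grp=2>>2=0, tig=2&3=2
[1]=>row 2·2+1=5  col grp=0

5,0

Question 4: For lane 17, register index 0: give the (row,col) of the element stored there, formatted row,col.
L=17->gid=17>>2=4, tid=17&3=1
[0]->row 1·2+0=2  col gid=4

2,4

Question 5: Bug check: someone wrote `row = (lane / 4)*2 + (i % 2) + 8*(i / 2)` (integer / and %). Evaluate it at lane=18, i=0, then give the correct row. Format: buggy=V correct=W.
buggy=8 correct=4

`(lane / 4)*2 + (i % 2) + 8*(i / 2)`[18,0]⇒8
lane 18⇒18/4=4, 18 mod 4=2
i=0  r:2·2+0⇒4  c:4
row: 8 vs 4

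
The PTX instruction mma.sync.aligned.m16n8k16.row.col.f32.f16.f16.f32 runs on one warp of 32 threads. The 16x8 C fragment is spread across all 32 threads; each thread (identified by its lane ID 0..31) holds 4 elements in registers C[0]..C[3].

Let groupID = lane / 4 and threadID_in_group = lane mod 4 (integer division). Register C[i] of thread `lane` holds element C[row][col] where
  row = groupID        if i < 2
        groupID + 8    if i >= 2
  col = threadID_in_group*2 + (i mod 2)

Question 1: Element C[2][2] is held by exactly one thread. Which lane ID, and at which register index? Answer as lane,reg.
9,0

r: 2->gid=2,r8=0  c: 2->tid=1,i&1=0
L=2*4+1=9  i=0*2+0=0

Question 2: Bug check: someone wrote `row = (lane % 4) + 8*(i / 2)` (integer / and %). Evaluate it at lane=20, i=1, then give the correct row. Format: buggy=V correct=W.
buggy=0 correct=5

`(lane % 4) + 8*(i / 2)`[20,1]->0
lane 20: g=5 (20/4), t=0 (20%4)
i=1: r=5+0=5, c=0*2+1=1
row: 0 vs 5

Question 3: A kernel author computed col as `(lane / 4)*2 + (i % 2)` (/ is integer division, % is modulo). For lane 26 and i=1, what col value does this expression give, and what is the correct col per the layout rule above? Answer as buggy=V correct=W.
buggy=13 correct=5

`(lane / 4)*2 + (i % 2)`[26,1]⇒13
L=26⇒gr=26>>2=6, th=26&3=2
[1]⇒row 6+0=6  col 2·2+1=5
col: 13 vs 5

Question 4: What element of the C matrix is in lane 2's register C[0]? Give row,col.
2: gid=0,tid=2
[0] (0+0,2*2+0) = (0,4)

0,4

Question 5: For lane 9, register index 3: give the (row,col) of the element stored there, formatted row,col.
10,3

L=9⇒gr=9>>2=2, th=9&3=1
[3]⇒row 2+8=10  col 1·2+1=3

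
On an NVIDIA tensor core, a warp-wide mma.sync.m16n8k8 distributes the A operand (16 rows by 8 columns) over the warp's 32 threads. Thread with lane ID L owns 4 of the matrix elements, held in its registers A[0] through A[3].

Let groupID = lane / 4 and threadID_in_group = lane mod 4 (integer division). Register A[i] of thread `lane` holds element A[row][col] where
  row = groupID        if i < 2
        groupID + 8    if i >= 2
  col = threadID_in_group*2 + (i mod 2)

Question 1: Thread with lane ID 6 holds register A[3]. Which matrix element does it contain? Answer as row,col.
lane 6: grp=1 (6/4), tig=2 (6%4)
i=3: r=1+8=9, c=2*2+1=5

9,5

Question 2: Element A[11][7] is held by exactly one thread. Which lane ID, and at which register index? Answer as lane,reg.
r=11→G=3,rhi=1  c=7→T=3,p=1
L=3*4+3=15  i=1*2+1=3

15,3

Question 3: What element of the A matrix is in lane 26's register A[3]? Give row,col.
lane 26: gid=6 (26/4), tid=2 (26%4)
i=3: r=6+8=14, c=2*2+1=5

14,5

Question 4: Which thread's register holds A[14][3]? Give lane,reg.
25,3

r=14->g=6,rb=1  c=3->t=1,b0=1
L=6*4+1=25  i=1*2+1=3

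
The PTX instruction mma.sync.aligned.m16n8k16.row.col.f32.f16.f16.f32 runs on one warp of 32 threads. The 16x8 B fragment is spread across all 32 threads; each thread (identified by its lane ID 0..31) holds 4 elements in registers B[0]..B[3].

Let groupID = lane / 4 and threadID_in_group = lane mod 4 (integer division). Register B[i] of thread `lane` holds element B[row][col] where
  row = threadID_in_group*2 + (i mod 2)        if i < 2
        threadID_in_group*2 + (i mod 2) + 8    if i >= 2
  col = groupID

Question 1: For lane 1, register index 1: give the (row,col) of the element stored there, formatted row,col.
3,0

1: G=0,T=1
[1] (1*2+1+0,0) = (3,0)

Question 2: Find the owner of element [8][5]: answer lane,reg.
20,2

c: 5->gid=5  r: 8->r8=1,tid=0,i&1=0
L=5*4+0=20  i=1*2+0=2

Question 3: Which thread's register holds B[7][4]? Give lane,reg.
19,1

c:4=>grp=4  r:7=>rB=0,tig=3,lo=1
L=4*4+3=19  i=0*2+1=1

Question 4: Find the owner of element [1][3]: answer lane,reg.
c=3⇒gr=3  r=1⇒Rb=0,th=0,odd=1
L=3*4+0=12  i=0*2+1=1

12,1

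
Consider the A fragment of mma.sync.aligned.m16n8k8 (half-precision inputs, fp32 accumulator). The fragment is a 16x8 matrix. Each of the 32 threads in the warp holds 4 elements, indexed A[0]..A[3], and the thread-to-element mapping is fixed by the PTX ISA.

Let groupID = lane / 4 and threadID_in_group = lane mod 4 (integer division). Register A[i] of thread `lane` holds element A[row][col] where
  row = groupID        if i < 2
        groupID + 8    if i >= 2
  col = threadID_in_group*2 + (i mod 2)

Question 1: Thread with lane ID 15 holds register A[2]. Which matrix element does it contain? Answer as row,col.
lane 15: gr=3 (15/4), th=3 (15%4)
i=2: r=3+8=11, c=3*2+0=6

11,6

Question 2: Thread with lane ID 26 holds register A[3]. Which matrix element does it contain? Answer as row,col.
14,5

lane 26: gid=6 (26/4), tid=2 (26%4)
i=3: r=6+8=14, c=2*2+1=5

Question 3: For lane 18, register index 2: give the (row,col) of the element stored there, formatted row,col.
lane 18⇒18/4=4, 18 mod 4=2
i=2  r:4+8⇒12  c:2·2+0⇒4

12,4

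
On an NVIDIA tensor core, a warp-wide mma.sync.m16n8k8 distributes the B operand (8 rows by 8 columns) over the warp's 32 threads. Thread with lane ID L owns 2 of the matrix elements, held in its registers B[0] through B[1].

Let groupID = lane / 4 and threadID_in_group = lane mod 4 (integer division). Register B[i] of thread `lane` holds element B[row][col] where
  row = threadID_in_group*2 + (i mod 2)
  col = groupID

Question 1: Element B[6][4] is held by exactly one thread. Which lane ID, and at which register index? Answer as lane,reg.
19,0

c=4→G=4  r=6→T=3,p=0
L=4*4+3=19  i=0=0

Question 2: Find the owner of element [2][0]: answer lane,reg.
c:0=>grp=0  r:2=>tig=1,lo=0
L=0*4+1=1  i=0=0

1,0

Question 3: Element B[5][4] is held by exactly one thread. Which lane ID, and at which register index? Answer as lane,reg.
18,1

c=4->g=4  r=5->t=2,b0=1
L=4*4+2=18  i=1=1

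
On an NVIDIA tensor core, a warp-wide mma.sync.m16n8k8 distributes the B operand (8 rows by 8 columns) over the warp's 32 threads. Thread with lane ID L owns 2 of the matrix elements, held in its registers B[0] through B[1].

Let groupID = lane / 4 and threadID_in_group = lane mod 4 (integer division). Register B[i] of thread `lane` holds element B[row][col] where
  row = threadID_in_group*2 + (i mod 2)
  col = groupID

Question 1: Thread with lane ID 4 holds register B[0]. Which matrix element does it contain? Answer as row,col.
4: grp=1,tig=0
[0] (0*2+0,1) = (0,1)

0,1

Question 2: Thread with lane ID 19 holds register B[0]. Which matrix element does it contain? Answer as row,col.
6,4

lane 19: gr=4 (19/4), th=3 (19%4)
i=0: r=3*2+0=6, c=gr=4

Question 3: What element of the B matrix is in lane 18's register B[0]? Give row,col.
4,4

L=18->gid=18>>2=4, tid=18&3=2
[0]->row 2·2+0=4  col gid=4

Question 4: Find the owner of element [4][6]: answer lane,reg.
26,0

c=6⇒gr=6  r=4⇒th=2,odd=0
L=6*4+2=26  i=0=0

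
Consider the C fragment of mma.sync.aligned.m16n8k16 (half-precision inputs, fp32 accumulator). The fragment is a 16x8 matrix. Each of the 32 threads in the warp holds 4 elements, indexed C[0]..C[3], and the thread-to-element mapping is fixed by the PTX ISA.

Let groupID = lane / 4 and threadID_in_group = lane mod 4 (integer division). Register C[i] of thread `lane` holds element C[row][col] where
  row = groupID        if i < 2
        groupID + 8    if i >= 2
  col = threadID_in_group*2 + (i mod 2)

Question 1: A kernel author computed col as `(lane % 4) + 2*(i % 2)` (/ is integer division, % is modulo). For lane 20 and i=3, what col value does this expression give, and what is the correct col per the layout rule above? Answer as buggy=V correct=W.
buggy=2 correct=1

`(lane % 4) + 2*(i % 2)`[20,3]⇒2
L=20⇒gr=20>>2=5, th=20&3=0
[3]⇒row 5+8=13  col 0·2+1=1
col: 2 vs 1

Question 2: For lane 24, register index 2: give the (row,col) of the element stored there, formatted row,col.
lane 24->24/4=6, 24 mod 4=0
i=2  r:6+8->14  c:2·0+0->0

14,0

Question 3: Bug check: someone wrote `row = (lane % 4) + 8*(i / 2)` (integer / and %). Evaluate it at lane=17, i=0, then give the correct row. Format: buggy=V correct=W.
buggy=1 correct=4

`(lane % 4) + 8*(i / 2)`[17,0]⇒1
L=17⇒gr=17>>2=4, th=17&3=1
[0]⇒row 4+0=4  col 1·2+0=2
row: 1 vs 4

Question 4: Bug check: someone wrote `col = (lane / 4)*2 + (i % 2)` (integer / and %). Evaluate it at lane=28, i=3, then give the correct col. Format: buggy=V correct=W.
`(lane / 4)*2 + (i % 2)`[28,3]->15
28: gid=7,tid=0
[3] (7+8,0*2+1) = (15,1)
col: 15 vs 1

buggy=15 correct=1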